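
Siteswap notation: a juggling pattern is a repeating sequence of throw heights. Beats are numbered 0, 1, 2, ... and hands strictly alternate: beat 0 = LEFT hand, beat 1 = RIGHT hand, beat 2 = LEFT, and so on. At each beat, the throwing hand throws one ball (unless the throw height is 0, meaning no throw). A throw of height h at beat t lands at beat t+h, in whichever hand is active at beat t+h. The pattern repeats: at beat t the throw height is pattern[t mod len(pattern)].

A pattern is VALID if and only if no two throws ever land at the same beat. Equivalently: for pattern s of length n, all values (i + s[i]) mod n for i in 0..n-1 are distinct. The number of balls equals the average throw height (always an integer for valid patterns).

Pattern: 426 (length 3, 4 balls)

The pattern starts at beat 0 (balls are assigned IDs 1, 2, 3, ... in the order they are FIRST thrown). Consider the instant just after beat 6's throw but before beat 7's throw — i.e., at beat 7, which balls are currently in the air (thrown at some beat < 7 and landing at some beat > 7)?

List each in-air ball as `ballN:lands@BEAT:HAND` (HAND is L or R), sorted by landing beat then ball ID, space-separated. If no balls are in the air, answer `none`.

Beat 0 (L): throw ball1 h=4 -> lands@4:L; in-air after throw: [b1@4:L]
Beat 1 (R): throw ball2 h=2 -> lands@3:R; in-air after throw: [b2@3:R b1@4:L]
Beat 2 (L): throw ball3 h=6 -> lands@8:L; in-air after throw: [b2@3:R b1@4:L b3@8:L]
Beat 3 (R): throw ball2 h=4 -> lands@7:R; in-air after throw: [b1@4:L b2@7:R b3@8:L]
Beat 4 (L): throw ball1 h=2 -> lands@6:L; in-air after throw: [b1@6:L b2@7:R b3@8:L]
Beat 5 (R): throw ball4 h=6 -> lands@11:R; in-air after throw: [b1@6:L b2@7:R b3@8:L b4@11:R]
Beat 6 (L): throw ball1 h=4 -> lands@10:L; in-air after throw: [b2@7:R b3@8:L b1@10:L b4@11:R]
Beat 7 (R): throw ball2 h=2 -> lands@9:R; in-air after throw: [b3@8:L b2@9:R b1@10:L b4@11:R]

Answer: ball3:lands@8:L ball1:lands@10:L ball4:lands@11:R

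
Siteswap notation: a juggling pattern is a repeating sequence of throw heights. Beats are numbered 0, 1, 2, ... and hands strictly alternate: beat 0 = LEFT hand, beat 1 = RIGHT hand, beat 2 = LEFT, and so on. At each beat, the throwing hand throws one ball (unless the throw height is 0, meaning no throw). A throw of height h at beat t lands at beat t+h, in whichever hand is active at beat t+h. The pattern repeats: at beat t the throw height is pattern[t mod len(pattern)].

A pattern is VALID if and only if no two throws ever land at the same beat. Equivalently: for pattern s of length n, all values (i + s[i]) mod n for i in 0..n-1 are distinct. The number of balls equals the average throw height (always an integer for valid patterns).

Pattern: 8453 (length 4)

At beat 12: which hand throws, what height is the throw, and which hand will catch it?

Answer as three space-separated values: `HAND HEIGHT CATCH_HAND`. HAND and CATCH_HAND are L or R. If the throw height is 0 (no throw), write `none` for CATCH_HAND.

Beat 12: 12 mod 2 = 0, so hand = L
Throw height = pattern[12 mod 4] = pattern[0] = 8
Lands at beat 12+8=20, 20 mod 2 = 0, so catch hand = L

Answer: L 8 L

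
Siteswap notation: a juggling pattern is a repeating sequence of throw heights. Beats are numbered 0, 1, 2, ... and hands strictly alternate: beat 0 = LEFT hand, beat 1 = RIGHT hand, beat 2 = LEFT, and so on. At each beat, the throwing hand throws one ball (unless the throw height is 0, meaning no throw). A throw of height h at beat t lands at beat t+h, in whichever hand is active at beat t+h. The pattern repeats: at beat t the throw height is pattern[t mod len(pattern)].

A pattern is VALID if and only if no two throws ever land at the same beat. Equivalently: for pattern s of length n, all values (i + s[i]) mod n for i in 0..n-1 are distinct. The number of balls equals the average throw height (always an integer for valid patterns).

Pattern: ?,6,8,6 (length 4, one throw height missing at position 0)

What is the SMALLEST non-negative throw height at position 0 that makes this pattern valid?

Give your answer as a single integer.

Answer: 0

Derivation:
i=0: s[i]=? (unknown)
i=1: (1 + 6) mod 4 = 3
i=2: (2 + 8) mod 4 = 2
i=3: (3 + 6) mod 4 = 1
Known residues: [1, 2, 3]; need a permutation of 0..3, so missing residue r = 0
Need (0 + s) mod 4 = 0; smallest s = (0 - 0) mod 4 = 0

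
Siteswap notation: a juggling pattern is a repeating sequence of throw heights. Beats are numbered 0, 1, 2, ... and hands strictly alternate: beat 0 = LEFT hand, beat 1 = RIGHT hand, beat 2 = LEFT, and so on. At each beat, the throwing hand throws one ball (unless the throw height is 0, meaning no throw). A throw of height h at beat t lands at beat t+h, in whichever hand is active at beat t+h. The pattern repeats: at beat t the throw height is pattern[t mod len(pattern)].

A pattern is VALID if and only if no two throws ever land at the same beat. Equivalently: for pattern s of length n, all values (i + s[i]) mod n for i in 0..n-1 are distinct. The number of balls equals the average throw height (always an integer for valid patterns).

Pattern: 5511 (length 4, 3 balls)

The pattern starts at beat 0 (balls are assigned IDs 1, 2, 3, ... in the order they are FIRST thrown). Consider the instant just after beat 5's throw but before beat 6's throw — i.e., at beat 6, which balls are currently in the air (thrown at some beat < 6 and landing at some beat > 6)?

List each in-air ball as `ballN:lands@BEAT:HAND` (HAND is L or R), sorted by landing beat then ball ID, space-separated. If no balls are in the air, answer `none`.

Beat 0 (L): throw ball1 h=5 -> lands@5:R; in-air after throw: [b1@5:R]
Beat 1 (R): throw ball2 h=5 -> lands@6:L; in-air after throw: [b1@5:R b2@6:L]
Beat 2 (L): throw ball3 h=1 -> lands@3:R; in-air after throw: [b3@3:R b1@5:R b2@6:L]
Beat 3 (R): throw ball3 h=1 -> lands@4:L; in-air after throw: [b3@4:L b1@5:R b2@6:L]
Beat 4 (L): throw ball3 h=5 -> lands@9:R; in-air after throw: [b1@5:R b2@6:L b3@9:R]
Beat 5 (R): throw ball1 h=5 -> lands@10:L; in-air after throw: [b2@6:L b3@9:R b1@10:L]
Beat 6 (L): throw ball2 h=1 -> lands@7:R; in-air after throw: [b2@7:R b3@9:R b1@10:L]

Answer: ball3:lands@9:R ball1:lands@10:L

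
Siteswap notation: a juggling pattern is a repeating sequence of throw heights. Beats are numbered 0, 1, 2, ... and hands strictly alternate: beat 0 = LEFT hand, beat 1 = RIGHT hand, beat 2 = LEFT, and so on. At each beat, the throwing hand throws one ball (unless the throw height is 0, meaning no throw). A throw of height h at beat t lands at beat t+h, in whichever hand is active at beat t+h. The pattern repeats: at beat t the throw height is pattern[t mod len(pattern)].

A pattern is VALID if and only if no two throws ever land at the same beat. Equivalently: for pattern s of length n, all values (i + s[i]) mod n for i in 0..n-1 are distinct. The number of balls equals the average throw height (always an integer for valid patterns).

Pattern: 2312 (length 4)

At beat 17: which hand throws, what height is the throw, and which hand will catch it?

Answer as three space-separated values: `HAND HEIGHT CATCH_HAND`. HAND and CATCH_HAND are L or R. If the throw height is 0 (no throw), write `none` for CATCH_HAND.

Beat 17: 17 mod 2 = 1, so hand = R
Throw height = pattern[17 mod 4] = pattern[1] = 3
Lands at beat 17+3=20, 20 mod 2 = 0, so catch hand = L

Answer: R 3 L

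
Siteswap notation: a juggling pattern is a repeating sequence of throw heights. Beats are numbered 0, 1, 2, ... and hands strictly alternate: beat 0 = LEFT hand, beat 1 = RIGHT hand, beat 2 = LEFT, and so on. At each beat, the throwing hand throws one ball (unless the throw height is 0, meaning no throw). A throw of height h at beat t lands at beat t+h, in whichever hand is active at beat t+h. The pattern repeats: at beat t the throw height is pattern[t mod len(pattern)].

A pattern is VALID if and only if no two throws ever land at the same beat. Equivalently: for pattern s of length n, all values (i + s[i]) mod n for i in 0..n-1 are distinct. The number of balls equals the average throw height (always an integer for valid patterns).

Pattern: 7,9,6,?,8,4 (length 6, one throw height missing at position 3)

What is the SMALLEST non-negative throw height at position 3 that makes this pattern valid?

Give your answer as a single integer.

i=0: (0 + 7) mod 6 = 1
i=1: (1 + 9) mod 6 = 4
i=2: (2 + 6) mod 6 = 2
i=3: s[i]=? (unknown)
i=4: (4 + 8) mod 6 = 0
i=5: (5 + 4) mod 6 = 3
Known residues: [0, 1, 2, 3, 4]; need a permutation of 0..5, so missing residue r = 5
Need (3 + s) mod 6 = 5; smallest s = (5 - 3) mod 6 = 2

Answer: 2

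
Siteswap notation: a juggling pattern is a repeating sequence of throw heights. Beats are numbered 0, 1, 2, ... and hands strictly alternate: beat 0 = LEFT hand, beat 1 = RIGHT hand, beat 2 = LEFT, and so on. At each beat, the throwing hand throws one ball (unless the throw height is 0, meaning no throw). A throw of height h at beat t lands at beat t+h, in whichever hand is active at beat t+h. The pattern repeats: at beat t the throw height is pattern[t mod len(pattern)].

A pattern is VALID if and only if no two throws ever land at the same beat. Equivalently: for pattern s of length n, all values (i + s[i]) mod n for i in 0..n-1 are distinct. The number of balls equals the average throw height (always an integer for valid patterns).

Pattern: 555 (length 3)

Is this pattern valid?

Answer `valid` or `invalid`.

i=0: (i + s[i]) mod n = (0 + 5) mod 3 = 2
i=1: (i + s[i]) mod n = (1 + 5) mod 3 = 0
i=2: (i + s[i]) mod n = (2 + 5) mod 3 = 1
Residues: [2, 0, 1], distinct: True

Answer: valid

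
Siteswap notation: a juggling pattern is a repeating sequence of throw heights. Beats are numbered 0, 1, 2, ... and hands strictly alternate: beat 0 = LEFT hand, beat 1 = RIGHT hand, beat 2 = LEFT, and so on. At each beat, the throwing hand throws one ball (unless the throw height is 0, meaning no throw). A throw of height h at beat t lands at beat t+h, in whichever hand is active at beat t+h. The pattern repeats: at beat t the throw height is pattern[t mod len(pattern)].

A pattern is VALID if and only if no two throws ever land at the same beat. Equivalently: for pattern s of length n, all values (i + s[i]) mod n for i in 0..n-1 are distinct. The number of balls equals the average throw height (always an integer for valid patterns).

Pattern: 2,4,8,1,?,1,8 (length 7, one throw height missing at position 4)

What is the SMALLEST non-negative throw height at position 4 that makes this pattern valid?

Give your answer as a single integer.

Answer: 4

Derivation:
i=0: (0 + 2) mod 7 = 2
i=1: (1 + 4) mod 7 = 5
i=2: (2 + 8) mod 7 = 3
i=3: (3 + 1) mod 7 = 4
i=4: s[i]=? (unknown)
i=5: (5 + 1) mod 7 = 6
i=6: (6 + 8) mod 7 = 0
Known residues: [0, 2, 3, 4, 5, 6]; need a permutation of 0..6, so missing residue r = 1
Need (4 + s) mod 7 = 1; smallest s = (1 - 4) mod 7 = 4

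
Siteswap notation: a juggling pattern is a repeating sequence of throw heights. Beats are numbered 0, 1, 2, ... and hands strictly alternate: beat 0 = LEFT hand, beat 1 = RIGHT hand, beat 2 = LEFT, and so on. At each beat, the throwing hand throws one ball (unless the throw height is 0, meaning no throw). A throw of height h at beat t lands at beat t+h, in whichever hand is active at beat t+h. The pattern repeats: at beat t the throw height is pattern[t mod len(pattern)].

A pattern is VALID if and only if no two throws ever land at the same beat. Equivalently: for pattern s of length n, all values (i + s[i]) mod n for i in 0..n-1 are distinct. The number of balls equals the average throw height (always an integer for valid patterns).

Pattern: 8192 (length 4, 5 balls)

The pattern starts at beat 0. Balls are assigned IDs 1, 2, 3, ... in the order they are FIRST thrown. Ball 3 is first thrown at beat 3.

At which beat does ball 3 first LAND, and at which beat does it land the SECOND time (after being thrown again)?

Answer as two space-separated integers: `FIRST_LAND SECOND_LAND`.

Beat 0 (L): throw ball1 h=8 -> lands@8:L; in-air after throw: [b1@8:L]
Beat 1 (R): throw ball2 h=1 -> lands@2:L; in-air after throw: [b2@2:L b1@8:L]
Beat 2 (L): throw ball2 h=9 -> lands@11:R; in-air after throw: [b1@8:L b2@11:R]
Beat 3 (R): throw ball3 h=2 -> lands@5:R; in-air after throw: [b3@5:R b1@8:L b2@11:R]
Beat 4 (L): throw ball4 h=8 -> lands@12:L; in-air after throw: [b3@5:R b1@8:L b2@11:R b4@12:L]
Beat 5 (R): throw ball3 h=1 -> lands@6:L; in-air after throw: [b3@6:L b1@8:L b2@11:R b4@12:L]
Beat 6 (L): throw ball3 h=9 -> lands@15:R; in-air after throw: [b1@8:L b2@11:R b4@12:L b3@15:R]
Ball 3: thrown@3 h=2 -> first land @5; rethrown@5 h=1 -> second land @6

Answer: 5 6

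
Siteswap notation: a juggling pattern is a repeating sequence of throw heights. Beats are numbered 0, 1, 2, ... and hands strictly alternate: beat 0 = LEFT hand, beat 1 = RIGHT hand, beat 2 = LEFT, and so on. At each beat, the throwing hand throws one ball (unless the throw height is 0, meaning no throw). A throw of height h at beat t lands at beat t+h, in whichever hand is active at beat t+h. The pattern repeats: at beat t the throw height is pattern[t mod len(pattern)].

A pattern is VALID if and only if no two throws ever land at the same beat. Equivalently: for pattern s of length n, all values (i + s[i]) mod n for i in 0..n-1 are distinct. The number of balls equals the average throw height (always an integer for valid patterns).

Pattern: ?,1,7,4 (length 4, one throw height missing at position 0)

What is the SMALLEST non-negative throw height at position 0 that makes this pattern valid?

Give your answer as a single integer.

Answer: 0

Derivation:
i=0: s[i]=? (unknown)
i=1: (1 + 1) mod 4 = 2
i=2: (2 + 7) mod 4 = 1
i=3: (3 + 4) mod 4 = 3
Known residues: [1, 2, 3]; need a permutation of 0..3, so missing residue r = 0
Need (0 + s) mod 4 = 0; smallest s = (0 - 0) mod 4 = 0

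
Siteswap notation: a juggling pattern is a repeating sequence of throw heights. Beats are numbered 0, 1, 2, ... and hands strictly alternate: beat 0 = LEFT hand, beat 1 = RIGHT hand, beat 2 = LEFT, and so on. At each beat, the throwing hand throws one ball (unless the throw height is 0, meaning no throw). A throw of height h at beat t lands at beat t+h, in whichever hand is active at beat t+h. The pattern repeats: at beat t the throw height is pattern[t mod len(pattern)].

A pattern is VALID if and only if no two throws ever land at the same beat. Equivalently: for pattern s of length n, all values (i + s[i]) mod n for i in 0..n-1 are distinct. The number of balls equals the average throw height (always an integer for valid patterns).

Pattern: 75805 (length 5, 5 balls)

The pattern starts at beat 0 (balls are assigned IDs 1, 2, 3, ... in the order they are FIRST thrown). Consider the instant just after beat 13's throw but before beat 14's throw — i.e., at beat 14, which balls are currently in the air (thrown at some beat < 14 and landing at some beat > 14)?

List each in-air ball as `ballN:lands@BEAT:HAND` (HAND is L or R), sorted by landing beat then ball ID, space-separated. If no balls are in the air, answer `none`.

Beat 0 (L): throw ball1 h=7 -> lands@7:R; in-air after throw: [b1@7:R]
Beat 1 (R): throw ball2 h=5 -> lands@6:L; in-air after throw: [b2@6:L b1@7:R]
Beat 2 (L): throw ball3 h=8 -> lands@10:L; in-air after throw: [b2@6:L b1@7:R b3@10:L]
Beat 4 (L): throw ball4 h=5 -> lands@9:R; in-air after throw: [b2@6:L b1@7:R b4@9:R b3@10:L]
Beat 5 (R): throw ball5 h=7 -> lands@12:L; in-air after throw: [b2@6:L b1@7:R b4@9:R b3@10:L b5@12:L]
Beat 6 (L): throw ball2 h=5 -> lands@11:R; in-air after throw: [b1@7:R b4@9:R b3@10:L b2@11:R b5@12:L]
Beat 7 (R): throw ball1 h=8 -> lands@15:R; in-air after throw: [b4@9:R b3@10:L b2@11:R b5@12:L b1@15:R]
Beat 9 (R): throw ball4 h=5 -> lands@14:L; in-air after throw: [b3@10:L b2@11:R b5@12:L b4@14:L b1@15:R]
Beat 10 (L): throw ball3 h=7 -> lands@17:R; in-air after throw: [b2@11:R b5@12:L b4@14:L b1@15:R b3@17:R]
Beat 11 (R): throw ball2 h=5 -> lands@16:L; in-air after throw: [b5@12:L b4@14:L b1@15:R b2@16:L b3@17:R]
Beat 12 (L): throw ball5 h=8 -> lands@20:L; in-air after throw: [b4@14:L b1@15:R b2@16:L b3@17:R b5@20:L]
Beat 14 (L): throw ball4 h=5 -> lands@19:R; in-air after throw: [b1@15:R b2@16:L b3@17:R b4@19:R b5@20:L]

Answer: ball1:lands@15:R ball2:lands@16:L ball3:lands@17:R ball5:lands@20:L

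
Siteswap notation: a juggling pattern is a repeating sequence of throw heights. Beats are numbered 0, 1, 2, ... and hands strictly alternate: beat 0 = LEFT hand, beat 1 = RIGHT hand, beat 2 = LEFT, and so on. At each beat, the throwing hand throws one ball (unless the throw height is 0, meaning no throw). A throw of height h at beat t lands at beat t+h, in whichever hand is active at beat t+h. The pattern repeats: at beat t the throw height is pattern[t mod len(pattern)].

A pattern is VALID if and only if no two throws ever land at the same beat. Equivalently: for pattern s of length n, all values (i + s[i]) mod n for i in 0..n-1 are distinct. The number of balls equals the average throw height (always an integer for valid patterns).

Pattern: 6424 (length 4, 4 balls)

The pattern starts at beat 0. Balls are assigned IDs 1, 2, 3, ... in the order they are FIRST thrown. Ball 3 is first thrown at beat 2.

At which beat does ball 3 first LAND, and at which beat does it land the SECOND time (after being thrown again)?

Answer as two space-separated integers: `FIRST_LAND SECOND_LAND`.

Answer: 4 10

Derivation:
Beat 0 (L): throw ball1 h=6 -> lands@6:L; in-air after throw: [b1@6:L]
Beat 1 (R): throw ball2 h=4 -> lands@5:R; in-air after throw: [b2@5:R b1@6:L]
Beat 2 (L): throw ball3 h=2 -> lands@4:L; in-air after throw: [b3@4:L b2@5:R b1@6:L]
Beat 3 (R): throw ball4 h=4 -> lands@7:R; in-air after throw: [b3@4:L b2@5:R b1@6:L b4@7:R]
Beat 4 (L): throw ball3 h=6 -> lands@10:L; in-air after throw: [b2@5:R b1@6:L b4@7:R b3@10:L]
Beat 5 (R): throw ball2 h=4 -> lands@9:R; in-air after throw: [b1@6:L b4@7:R b2@9:R b3@10:L]
Beat 6 (L): throw ball1 h=2 -> lands@8:L; in-air after throw: [b4@7:R b1@8:L b2@9:R b3@10:L]
Beat 7 (R): throw ball4 h=4 -> lands@11:R; in-air after throw: [b1@8:L b2@9:R b3@10:L b4@11:R]
Beat 8 (L): throw ball1 h=6 -> lands@14:L; in-air after throw: [b2@9:R b3@10:L b4@11:R b1@14:L]
Beat 9 (R): throw ball2 h=4 -> lands@13:R; in-air after throw: [b3@10:L b4@11:R b2@13:R b1@14:L]
Beat 10 (L): throw ball3 h=2 -> lands@12:L; in-air after throw: [b4@11:R b3@12:L b2@13:R b1@14:L]
Ball 3: thrown@2 h=2 -> first land @4; rethrown@4 h=6 -> second land @10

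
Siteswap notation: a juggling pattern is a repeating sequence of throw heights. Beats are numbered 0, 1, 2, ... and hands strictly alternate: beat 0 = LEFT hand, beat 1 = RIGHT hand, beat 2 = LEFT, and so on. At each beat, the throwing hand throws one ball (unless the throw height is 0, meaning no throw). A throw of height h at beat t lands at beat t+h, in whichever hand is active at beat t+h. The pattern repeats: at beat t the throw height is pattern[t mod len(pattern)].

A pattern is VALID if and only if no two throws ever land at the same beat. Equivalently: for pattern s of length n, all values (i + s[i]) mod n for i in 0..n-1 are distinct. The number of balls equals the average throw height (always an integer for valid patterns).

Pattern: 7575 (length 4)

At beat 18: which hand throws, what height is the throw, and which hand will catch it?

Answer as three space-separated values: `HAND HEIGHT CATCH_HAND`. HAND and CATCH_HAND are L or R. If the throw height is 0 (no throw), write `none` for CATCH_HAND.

Beat 18: 18 mod 2 = 0, so hand = L
Throw height = pattern[18 mod 4] = pattern[2] = 7
Lands at beat 18+7=25, 25 mod 2 = 1, so catch hand = R

Answer: L 7 R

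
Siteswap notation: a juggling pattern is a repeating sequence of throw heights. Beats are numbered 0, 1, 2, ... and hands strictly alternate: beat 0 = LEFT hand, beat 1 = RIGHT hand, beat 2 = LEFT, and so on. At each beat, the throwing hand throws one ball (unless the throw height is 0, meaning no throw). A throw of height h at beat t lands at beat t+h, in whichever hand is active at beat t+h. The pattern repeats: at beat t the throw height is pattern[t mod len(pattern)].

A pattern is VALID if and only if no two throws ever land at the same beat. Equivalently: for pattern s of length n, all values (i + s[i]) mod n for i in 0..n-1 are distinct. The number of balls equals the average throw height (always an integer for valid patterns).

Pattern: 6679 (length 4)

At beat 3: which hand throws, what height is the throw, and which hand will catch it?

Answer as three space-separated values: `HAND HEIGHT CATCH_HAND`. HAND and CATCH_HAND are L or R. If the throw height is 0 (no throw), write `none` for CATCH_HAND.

Beat 3: 3 mod 2 = 1, so hand = R
Throw height = pattern[3 mod 4] = pattern[3] = 9
Lands at beat 3+9=12, 12 mod 2 = 0, so catch hand = L

Answer: R 9 L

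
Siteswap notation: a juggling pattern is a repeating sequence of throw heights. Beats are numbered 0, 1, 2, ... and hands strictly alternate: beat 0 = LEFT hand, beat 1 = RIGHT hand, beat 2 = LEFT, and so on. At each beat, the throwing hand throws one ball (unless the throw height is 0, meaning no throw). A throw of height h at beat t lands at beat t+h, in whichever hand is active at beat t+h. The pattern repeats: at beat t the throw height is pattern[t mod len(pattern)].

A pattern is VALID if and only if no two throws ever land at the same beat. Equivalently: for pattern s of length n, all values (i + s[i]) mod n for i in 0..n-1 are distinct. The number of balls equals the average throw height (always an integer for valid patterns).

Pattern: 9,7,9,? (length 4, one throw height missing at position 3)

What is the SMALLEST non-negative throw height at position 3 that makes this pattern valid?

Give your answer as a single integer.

i=0: (0 + 9) mod 4 = 1
i=1: (1 + 7) mod 4 = 0
i=2: (2 + 9) mod 4 = 3
i=3: s[i]=? (unknown)
Known residues: [0, 1, 3]; need a permutation of 0..3, so missing residue r = 2
Need (3 + s) mod 4 = 2; smallest s = (2 - 3) mod 4 = 3

Answer: 3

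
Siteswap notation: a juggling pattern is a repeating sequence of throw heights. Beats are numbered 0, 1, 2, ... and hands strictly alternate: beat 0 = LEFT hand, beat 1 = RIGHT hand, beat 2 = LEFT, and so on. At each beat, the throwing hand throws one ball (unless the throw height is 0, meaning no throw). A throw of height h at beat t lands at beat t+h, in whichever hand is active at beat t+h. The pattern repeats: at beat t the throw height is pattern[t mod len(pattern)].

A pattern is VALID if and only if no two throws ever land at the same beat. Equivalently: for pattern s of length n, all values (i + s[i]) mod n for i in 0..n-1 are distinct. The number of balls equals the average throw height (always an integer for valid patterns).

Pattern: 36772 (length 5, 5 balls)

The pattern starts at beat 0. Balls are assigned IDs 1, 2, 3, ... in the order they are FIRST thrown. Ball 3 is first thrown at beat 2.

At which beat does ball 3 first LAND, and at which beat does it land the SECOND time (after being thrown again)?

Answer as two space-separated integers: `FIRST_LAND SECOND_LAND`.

Answer: 9 11

Derivation:
Beat 0 (L): throw ball1 h=3 -> lands@3:R; in-air after throw: [b1@3:R]
Beat 1 (R): throw ball2 h=6 -> lands@7:R; in-air after throw: [b1@3:R b2@7:R]
Beat 2 (L): throw ball3 h=7 -> lands@9:R; in-air after throw: [b1@3:R b2@7:R b3@9:R]
Beat 3 (R): throw ball1 h=7 -> lands@10:L; in-air after throw: [b2@7:R b3@9:R b1@10:L]
Beat 4 (L): throw ball4 h=2 -> lands@6:L; in-air after throw: [b4@6:L b2@7:R b3@9:R b1@10:L]
Beat 5 (R): throw ball5 h=3 -> lands@8:L; in-air after throw: [b4@6:L b2@7:R b5@8:L b3@9:R b1@10:L]
Beat 6 (L): throw ball4 h=6 -> lands@12:L; in-air after throw: [b2@7:R b5@8:L b3@9:R b1@10:L b4@12:L]
Beat 7 (R): throw ball2 h=7 -> lands@14:L; in-air after throw: [b5@8:L b3@9:R b1@10:L b4@12:L b2@14:L]
Beat 8 (L): throw ball5 h=7 -> lands@15:R; in-air after throw: [b3@9:R b1@10:L b4@12:L b2@14:L b5@15:R]
Beat 9 (R): throw ball3 h=2 -> lands@11:R; in-air after throw: [b1@10:L b3@11:R b4@12:L b2@14:L b5@15:R]
Beat 10 (L): throw ball1 h=3 -> lands@13:R; in-air after throw: [b3@11:R b4@12:L b1@13:R b2@14:L b5@15:R]
Beat 11 (R): throw ball3 h=6 -> lands@17:R; in-air after throw: [b4@12:L b1@13:R b2@14:L b5@15:R b3@17:R]
Ball 3: thrown@2 h=7 -> first land @9; rethrown@9 h=2 -> second land @11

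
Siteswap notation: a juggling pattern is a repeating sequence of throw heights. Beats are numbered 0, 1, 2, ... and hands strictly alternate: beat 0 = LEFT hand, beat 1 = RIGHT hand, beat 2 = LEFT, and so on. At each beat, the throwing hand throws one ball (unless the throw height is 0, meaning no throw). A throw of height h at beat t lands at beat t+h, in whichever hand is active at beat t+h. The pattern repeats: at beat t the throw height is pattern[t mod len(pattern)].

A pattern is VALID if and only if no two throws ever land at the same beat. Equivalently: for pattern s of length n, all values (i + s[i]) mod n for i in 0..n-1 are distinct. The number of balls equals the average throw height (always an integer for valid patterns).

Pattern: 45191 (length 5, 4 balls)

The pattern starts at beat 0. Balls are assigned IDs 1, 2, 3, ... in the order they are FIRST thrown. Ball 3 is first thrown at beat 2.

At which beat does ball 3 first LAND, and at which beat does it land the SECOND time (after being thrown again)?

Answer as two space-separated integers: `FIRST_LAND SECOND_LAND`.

Answer: 3 12

Derivation:
Beat 0 (L): throw ball1 h=4 -> lands@4:L; in-air after throw: [b1@4:L]
Beat 1 (R): throw ball2 h=5 -> lands@6:L; in-air after throw: [b1@4:L b2@6:L]
Beat 2 (L): throw ball3 h=1 -> lands@3:R; in-air after throw: [b3@3:R b1@4:L b2@6:L]
Beat 3 (R): throw ball3 h=9 -> lands@12:L; in-air after throw: [b1@4:L b2@6:L b3@12:L]
Beat 4 (L): throw ball1 h=1 -> lands@5:R; in-air after throw: [b1@5:R b2@6:L b3@12:L]
Beat 5 (R): throw ball1 h=4 -> lands@9:R; in-air after throw: [b2@6:L b1@9:R b3@12:L]
Beat 6 (L): throw ball2 h=5 -> lands@11:R; in-air after throw: [b1@9:R b2@11:R b3@12:L]
Beat 7 (R): throw ball4 h=1 -> lands@8:L; in-air after throw: [b4@8:L b1@9:R b2@11:R b3@12:L]
Beat 8 (L): throw ball4 h=9 -> lands@17:R; in-air after throw: [b1@9:R b2@11:R b3@12:L b4@17:R]
Beat 9 (R): throw ball1 h=1 -> lands@10:L; in-air after throw: [b1@10:L b2@11:R b3@12:L b4@17:R]
Beat 10 (L): throw ball1 h=4 -> lands@14:L; in-air after throw: [b2@11:R b3@12:L b1@14:L b4@17:R]
Beat 11 (R): throw ball2 h=5 -> lands@16:L; in-air after throw: [b3@12:L b1@14:L b2@16:L b4@17:R]
Beat 12 (L): throw ball3 h=1 -> lands@13:R; in-air after throw: [b3@13:R b1@14:L b2@16:L b4@17:R]
Ball 3: thrown@2 h=1 -> first land @3; rethrown@3 h=9 -> second land @12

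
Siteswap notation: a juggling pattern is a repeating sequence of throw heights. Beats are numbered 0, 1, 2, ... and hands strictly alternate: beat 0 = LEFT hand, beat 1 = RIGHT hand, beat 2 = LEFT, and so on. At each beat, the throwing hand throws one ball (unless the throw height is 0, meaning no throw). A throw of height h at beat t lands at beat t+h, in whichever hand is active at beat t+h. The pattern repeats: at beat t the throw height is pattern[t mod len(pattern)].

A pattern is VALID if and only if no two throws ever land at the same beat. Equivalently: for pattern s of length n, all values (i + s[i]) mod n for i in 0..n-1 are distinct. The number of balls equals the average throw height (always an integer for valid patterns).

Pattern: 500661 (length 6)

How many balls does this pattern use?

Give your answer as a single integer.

Pattern = [5, 0, 0, 6, 6, 1], length n = 6
  position 0: throw height = 5, running sum = 5
  position 1: throw height = 0, running sum = 5
  position 2: throw height = 0, running sum = 5
  position 3: throw height = 6, running sum = 11
  position 4: throw height = 6, running sum = 17
  position 5: throw height = 1, running sum = 18
Total sum = 18; balls = sum / n = 18 / 6 = 3

Answer: 3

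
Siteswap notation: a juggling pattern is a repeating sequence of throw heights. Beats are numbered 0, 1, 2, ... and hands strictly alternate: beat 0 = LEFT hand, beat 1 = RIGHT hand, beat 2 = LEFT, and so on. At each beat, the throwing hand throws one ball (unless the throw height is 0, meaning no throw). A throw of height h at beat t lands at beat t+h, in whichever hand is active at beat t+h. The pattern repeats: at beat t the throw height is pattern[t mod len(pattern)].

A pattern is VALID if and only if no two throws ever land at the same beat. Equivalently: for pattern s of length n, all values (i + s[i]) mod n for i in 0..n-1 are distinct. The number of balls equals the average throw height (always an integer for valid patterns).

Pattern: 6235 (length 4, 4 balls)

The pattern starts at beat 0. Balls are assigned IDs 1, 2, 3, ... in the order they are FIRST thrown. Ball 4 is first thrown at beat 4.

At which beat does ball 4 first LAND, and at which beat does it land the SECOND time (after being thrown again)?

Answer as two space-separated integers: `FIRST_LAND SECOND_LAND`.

Answer: 10 13

Derivation:
Beat 0 (L): throw ball1 h=6 -> lands@6:L; in-air after throw: [b1@6:L]
Beat 1 (R): throw ball2 h=2 -> lands@3:R; in-air after throw: [b2@3:R b1@6:L]
Beat 2 (L): throw ball3 h=3 -> lands@5:R; in-air after throw: [b2@3:R b3@5:R b1@6:L]
Beat 3 (R): throw ball2 h=5 -> lands@8:L; in-air after throw: [b3@5:R b1@6:L b2@8:L]
Beat 4 (L): throw ball4 h=6 -> lands@10:L; in-air after throw: [b3@5:R b1@6:L b2@8:L b4@10:L]
Beat 5 (R): throw ball3 h=2 -> lands@7:R; in-air after throw: [b1@6:L b3@7:R b2@8:L b4@10:L]
Beat 6 (L): throw ball1 h=3 -> lands@9:R; in-air after throw: [b3@7:R b2@8:L b1@9:R b4@10:L]
Beat 7 (R): throw ball3 h=5 -> lands@12:L; in-air after throw: [b2@8:L b1@9:R b4@10:L b3@12:L]
Beat 8 (L): throw ball2 h=6 -> lands@14:L; in-air after throw: [b1@9:R b4@10:L b3@12:L b2@14:L]
Beat 9 (R): throw ball1 h=2 -> lands@11:R; in-air after throw: [b4@10:L b1@11:R b3@12:L b2@14:L]
Beat 10 (L): throw ball4 h=3 -> lands@13:R; in-air after throw: [b1@11:R b3@12:L b4@13:R b2@14:L]
Beat 11 (R): throw ball1 h=5 -> lands@16:L; in-air after throw: [b3@12:L b4@13:R b2@14:L b1@16:L]
Beat 12 (L): throw ball3 h=6 -> lands@18:L; in-air after throw: [b4@13:R b2@14:L b1@16:L b3@18:L]
Beat 13 (R): throw ball4 h=2 -> lands@15:R; in-air after throw: [b2@14:L b4@15:R b1@16:L b3@18:L]
Ball 4: thrown@4 h=6 -> first land @10; rethrown@10 h=3 -> second land @13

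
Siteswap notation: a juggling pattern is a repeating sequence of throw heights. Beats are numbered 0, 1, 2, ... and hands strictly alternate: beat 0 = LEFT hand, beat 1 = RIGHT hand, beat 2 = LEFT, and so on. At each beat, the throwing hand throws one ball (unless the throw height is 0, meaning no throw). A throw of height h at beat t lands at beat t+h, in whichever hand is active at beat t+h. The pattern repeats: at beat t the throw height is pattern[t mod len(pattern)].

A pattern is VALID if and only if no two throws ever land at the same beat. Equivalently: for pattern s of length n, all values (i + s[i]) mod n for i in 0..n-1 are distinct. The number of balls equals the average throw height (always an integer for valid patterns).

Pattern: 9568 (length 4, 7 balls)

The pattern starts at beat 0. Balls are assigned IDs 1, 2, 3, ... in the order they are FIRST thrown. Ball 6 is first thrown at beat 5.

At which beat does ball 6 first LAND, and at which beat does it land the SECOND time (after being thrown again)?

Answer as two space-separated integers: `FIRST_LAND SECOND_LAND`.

Answer: 10 16

Derivation:
Beat 0 (L): throw ball1 h=9 -> lands@9:R; in-air after throw: [b1@9:R]
Beat 1 (R): throw ball2 h=5 -> lands@6:L; in-air after throw: [b2@6:L b1@9:R]
Beat 2 (L): throw ball3 h=6 -> lands@8:L; in-air after throw: [b2@6:L b3@8:L b1@9:R]
Beat 3 (R): throw ball4 h=8 -> lands@11:R; in-air after throw: [b2@6:L b3@8:L b1@9:R b4@11:R]
Beat 4 (L): throw ball5 h=9 -> lands@13:R; in-air after throw: [b2@6:L b3@8:L b1@9:R b4@11:R b5@13:R]
Beat 5 (R): throw ball6 h=5 -> lands@10:L; in-air after throw: [b2@6:L b3@8:L b1@9:R b6@10:L b4@11:R b5@13:R]
Beat 6 (L): throw ball2 h=6 -> lands@12:L; in-air after throw: [b3@8:L b1@9:R b6@10:L b4@11:R b2@12:L b5@13:R]
Beat 7 (R): throw ball7 h=8 -> lands@15:R; in-air after throw: [b3@8:L b1@9:R b6@10:L b4@11:R b2@12:L b5@13:R b7@15:R]
Beat 8 (L): throw ball3 h=9 -> lands@17:R; in-air after throw: [b1@9:R b6@10:L b4@11:R b2@12:L b5@13:R b7@15:R b3@17:R]
Beat 9 (R): throw ball1 h=5 -> lands@14:L; in-air after throw: [b6@10:L b4@11:R b2@12:L b5@13:R b1@14:L b7@15:R b3@17:R]
Beat 10 (L): throw ball6 h=6 -> lands@16:L; in-air after throw: [b4@11:R b2@12:L b5@13:R b1@14:L b7@15:R b6@16:L b3@17:R]
Beat 11 (R): throw ball4 h=8 -> lands@19:R; in-air after throw: [b2@12:L b5@13:R b1@14:L b7@15:R b6@16:L b3@17:R b4@19:R]
Beat 12 (L): throw ball2 h=9 -> lands@21:R; in-air after throw: [b5@13:R b1@14:L b7@15:R b6@16:L b3@17:R b4@19:R b2@21:R]
Beat 13 (R): throw ball5 h=5 -> lands@18:L; in-air after throw: [b1@14:L b7@15:R b6@16:L b3@17:R b5@18:L b4@19:R b2@21:R]
Beat 14 (L): throw ball1 h=6 -> lands@20:L; in-air after throw: [b7@15:R b6@16:L b3@17:R b5@18:L b4@19:R b1@20:L b2@21:R]
Beat 15 (R): throw ball7 h=8 -> lands@23:R; in-air after throw: [b6@16:L b3@17:R b5@18:L b4@19:R b1@20:L b2@21:R b7@23:R]
Beat 16 (L): throw ball6 h=9 -> lands@25:R; in-air after throw: [b3@17:R b5@18:L b4@19:R b1@20:L b2@21:R b7@23:R b6@25:R]
Ball 6: thrown@5 h=5 -> first land @10; rethrown@10 h=6 -> second land @16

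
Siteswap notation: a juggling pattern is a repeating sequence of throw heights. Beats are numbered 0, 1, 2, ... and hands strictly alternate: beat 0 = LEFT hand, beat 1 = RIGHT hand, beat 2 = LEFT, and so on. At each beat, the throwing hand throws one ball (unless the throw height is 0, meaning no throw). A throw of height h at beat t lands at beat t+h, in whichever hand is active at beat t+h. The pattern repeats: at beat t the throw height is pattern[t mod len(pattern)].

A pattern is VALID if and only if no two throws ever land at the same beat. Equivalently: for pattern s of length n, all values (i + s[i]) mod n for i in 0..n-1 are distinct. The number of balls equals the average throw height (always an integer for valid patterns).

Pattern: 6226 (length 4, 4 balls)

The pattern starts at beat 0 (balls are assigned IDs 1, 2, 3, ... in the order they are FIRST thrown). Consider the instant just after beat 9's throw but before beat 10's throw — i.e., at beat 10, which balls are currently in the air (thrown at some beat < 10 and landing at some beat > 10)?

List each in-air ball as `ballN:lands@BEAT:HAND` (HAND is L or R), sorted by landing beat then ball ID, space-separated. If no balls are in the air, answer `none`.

Beat 0 (L): throw ball1 h=6 -> lands@6:L; in-air after throw: [b1@6:L]
Beat 1 (R): throw ball2 h=2 -> lands@3:R; in-air after throw: [b2@3:R b1@6:L]
Beat 2 (L): throw ball3 h=2 -> lands@4:L; in-air after throw: [b2@3:R b3@4:L b1@6:L]
Beat 3 (R): throw ball2 h=6 -> lands@9:R; in-air after throw: [b3@4:L b1@6:L b2@9:R]
Beat 4 (L): throw ball3 h=6 -> lands@10:L; in-air after throw: [b1@6:L b2@9:R b3@10:L]
Beat 5 (R): throw ball4 h=2 -> lands@7:R; in-air after throw: [b1@6:L b4@7:R b2@9:R b3@10:L]
Beat 6 (L): throw ball1 h=2 -> lands@8:L; in-air after throw: [b4@7:R b1@8:L b2@9:R b3@10:L]
Beat 7 (R): throw ball4 h=6 -> lands@13:R; in-air after throw: [b1@8:L b2@9:R b3@10:L b4@13:R]
Beat 8 (L): throw ball1 h=6 -> lands@14:L; in-air after throw: [b2@9:R b3@10:L b4@13:R b1@14:L]
Beat 9 (R): throw ball2 h=2 -> lands@11:R; in-air after throw: [b3@10:L b2@11:R b4@13:R b1@14:L]
Beat 10 (L): throw ball3 h=2 -> lands@12:L; in-air after throw: [b2@11:R b3@12:L b4@13:R b1@14:L]

Answer: ball2:lands@11:R ball4:lands@13:R ball1:lands@14:L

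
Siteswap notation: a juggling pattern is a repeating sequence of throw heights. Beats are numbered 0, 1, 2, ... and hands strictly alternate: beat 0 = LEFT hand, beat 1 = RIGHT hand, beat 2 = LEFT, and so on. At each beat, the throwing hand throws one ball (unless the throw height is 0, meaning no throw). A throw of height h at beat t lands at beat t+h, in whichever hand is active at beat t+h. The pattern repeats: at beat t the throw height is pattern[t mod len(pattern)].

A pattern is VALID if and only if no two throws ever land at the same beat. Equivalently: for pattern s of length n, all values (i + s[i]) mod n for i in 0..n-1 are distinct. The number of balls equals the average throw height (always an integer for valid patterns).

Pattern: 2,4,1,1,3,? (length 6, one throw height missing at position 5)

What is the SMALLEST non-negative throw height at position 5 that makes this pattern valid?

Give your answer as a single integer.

i=0: (0 + 2) mod 6 = 2
i=1: (1 + 4) mod 6 = 5
i=2: (2 + 1) mod 6 = 3
i=3: (3 + 1) mod 6 = 4
i=4: (4 + 3) mod 6 = 1
i=5: s[i]=? (unknown)
Known residues: [1, 2, 3, 4, 5]; need a permutation of 0..5, so missing residue r = 0
Need (5 + s) mod 6 = 0; smallest s = (0 - 5) mod 6 = 1

Answer: 1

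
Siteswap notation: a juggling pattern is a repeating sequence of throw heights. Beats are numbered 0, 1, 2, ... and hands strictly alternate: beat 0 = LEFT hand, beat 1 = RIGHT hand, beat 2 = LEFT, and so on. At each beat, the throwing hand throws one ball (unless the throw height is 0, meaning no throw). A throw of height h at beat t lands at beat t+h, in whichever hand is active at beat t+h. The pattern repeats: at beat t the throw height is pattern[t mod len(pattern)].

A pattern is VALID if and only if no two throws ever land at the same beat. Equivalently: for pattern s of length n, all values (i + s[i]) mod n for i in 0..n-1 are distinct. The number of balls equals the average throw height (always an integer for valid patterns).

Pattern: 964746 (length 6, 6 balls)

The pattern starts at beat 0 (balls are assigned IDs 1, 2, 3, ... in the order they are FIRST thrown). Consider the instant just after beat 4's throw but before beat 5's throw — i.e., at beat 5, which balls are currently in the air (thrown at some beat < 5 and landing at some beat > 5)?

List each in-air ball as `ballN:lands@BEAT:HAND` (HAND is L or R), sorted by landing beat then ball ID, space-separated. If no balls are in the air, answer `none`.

Beat 0 (L): throw ball1 h=9 -> lands@9:R; in-air after throw: [b1@9:R]
Beat 1 (R): throw ball2 h=6 -> lands@7:R; in-air after throw: [b2@7:R b1@9:R]
Beat 2 (L): throw ball3 h=4 -> lands@6:L; in-air after throw: [b3@6:L b2@7:R b1@9:R]
Beat 3 (R): throw ball4 h=7 -> lands@10:L; in-air after throw: [b3@6:L b2@7:R b1@9:R b4@10:L]
Beat 4 (L): throw ball5 h=4 -> lands@8:L; in-air after throw: [b3@6:L b2@7:R b5@8:L b1@9:R b4@10:L]
Beat 5 (R): throw ball6 h=6 -> lands@11:R; in-air after throw: [b3@6:L b2@7:R b5@8:L b1@9:R b4@10:L b6@11:R]

Answer: ball3:lands@6:L ball2:lands@7:R ball5:lands@8:L ball1:lands@9:R ball4:lands@10:L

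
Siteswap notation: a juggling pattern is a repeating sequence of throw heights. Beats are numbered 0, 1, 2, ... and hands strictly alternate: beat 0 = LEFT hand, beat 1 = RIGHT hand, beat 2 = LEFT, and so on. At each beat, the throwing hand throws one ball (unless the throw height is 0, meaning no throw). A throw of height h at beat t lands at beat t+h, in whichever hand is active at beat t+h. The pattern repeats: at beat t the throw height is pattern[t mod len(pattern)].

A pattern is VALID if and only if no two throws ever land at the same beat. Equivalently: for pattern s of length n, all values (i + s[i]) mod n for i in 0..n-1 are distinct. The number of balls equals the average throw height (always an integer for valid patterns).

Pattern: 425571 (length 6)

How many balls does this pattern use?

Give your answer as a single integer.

Pattern = [4, 2, 5, 5, 7, 1], length n = 6
  position 0: throw height = 4, running sum = 4
  position 1: throw height = 2, running sum = 6
  position 2: throw height = 5, running sum = 11
  position 3: throw height = 5, running sum = 16
  position 4: throw height = 7, running sum = 23
  position 5: throw height = 1, running sum = 24
Total sum = 24; balls = sum / n = 24 / 6 = 4

Answer: 4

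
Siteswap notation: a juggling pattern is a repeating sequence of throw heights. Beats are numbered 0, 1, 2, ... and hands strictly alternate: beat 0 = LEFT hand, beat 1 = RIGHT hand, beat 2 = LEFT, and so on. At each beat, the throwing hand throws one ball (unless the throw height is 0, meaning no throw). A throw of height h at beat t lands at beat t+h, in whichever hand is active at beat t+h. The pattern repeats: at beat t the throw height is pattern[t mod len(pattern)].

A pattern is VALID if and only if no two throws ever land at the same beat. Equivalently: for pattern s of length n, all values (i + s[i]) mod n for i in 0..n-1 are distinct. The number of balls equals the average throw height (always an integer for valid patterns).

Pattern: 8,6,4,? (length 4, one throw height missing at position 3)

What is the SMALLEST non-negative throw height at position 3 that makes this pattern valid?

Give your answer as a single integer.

Answer: 2

Derivation:
i=0: (0 + 8) mod 4 = 0
i=1: (1 + 6) mod 4 = 3
i=2: (2 + 4) mod 4 = 2
i=3: s[i]=? (unknown)
Known residues: [0, 2, 3]; need a permutation of 0..3, so missing residue r = 1
Need (3 + s) mod 4 = 1; smallest s = (1 - 3) mod 4 = 2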